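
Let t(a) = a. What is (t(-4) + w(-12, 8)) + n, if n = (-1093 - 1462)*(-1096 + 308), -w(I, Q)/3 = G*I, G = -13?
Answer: 2012868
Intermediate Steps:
w(I, Q) = 39*I (w(I, Q) = -(-39)*I = 39*I)
n = 2013340 (n = -2555*(-788) = 2013340)
(t(-4) + w(-12, 8)) + n = (-4 + 39*(-12)) + 2013340 = (-4 - 468) + 2013340 = -472 + 2013340 = 2012868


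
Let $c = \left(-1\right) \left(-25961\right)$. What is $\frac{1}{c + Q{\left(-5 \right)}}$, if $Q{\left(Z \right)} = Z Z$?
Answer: $\frac{1}{25986} \approx 3.8482 \cdot 10^{-5}$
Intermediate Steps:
$Q{\left(Z \right)} = Z^{2}$
$c = 25961$
$\frac{1}{c + Q{\left(-5 \right)}} = \frac{1}{25961 + \left(-5\right)^{2}} = \frac{1}{25961 + 25} = \frac{1}{25986}$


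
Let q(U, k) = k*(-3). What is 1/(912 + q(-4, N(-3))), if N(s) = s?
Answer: 1/921 ≈ 0.0010858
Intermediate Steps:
q(U, k) = -3*k
1/(912 + q(-4, N(-3))) = 1/(912 - 3*(-3)) = 1/(912 + 9) = 1/921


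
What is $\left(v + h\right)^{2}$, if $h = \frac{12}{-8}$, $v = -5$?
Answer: $\frac{169}{4} \approx 42.25$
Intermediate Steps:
$h = - \frac{3}{2}$ ($h = 12 \left(- \frac{1}{8}\right) = - \frac{3}{2} \approx -1.5$)
$\left(v + h\right)^{2} = \left(-5 - \frac{3}{2}\right)^{2} = \left(- \frac{13}{2}\right)^{2} = \frac{169}{4}$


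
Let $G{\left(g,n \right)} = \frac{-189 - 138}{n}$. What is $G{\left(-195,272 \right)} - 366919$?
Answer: $- \frac{99802295}{272} \approx -3.6692 \cdot 10^{5}$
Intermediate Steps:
$G{\left(g,n \right)} = - \frac{327}{n}$
$G{\left(-195,272 \right)} - 366919 = - \frac{327}{272} - 366919 = - \frac{99802295}{272}$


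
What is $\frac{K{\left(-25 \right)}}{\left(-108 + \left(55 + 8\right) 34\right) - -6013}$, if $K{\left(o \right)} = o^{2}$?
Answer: $\frac{625}{8047} \approx 0.077669$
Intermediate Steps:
$\frac{K{\left(-25 \right)}}{\left(-108 + \left(55 + 8\right) 34\right) - -6013} = \frac{\left(-25\right)^{2}}{\left(-108 + \left(55 + 8\right) 34\right) - -6013} = \frac{625}{\left(-108 + 63 \cdot 34\right) + 6013} = \frac{625}{\left(-108 + 2142\right) + 6013} = \frac{625}{2034 + 6013} = \frac{625}{8047}$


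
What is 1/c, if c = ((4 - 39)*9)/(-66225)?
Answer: 4415/21 ≈ 210.24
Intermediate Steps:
c = 21/4415 (c = -35*9*(-1/66225) = -315*(-1/66225) = 21/4415 ≈ 0.0047565)
1/c = 1/(21/4415) = 4415/21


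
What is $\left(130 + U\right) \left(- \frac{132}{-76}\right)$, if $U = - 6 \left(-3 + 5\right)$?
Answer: $\frac{3894}{19} \approx 204.95$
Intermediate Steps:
$U = -12$ ($U = \left(-6\right) 2 = -12$)
$\left(130 + U\right) \left(- \frac{132}{-76}\right) = \left(130 - 12\right) \left(- \frac{132}{-76}\right) = 118 \left(\left(-132\right) \left(- \frac{1}{76}\right)\right) = 118 \cdot \frac{33}{19} = \frac{3894}{19}$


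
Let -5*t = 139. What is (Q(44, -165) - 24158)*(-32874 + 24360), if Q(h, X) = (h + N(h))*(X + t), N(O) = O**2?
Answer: 3455849628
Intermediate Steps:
t = -139/5 (t = -1/5*139 = -139/5 ≈ -27.800)
Q(h, X) = (-139/5 + X)*(h + h**2) (Q(h, X) = (h + h**2)*(X - 139/5) = (h + h**2)*(-139/5 + X) = (-139/5 + X)*(h + h**2))
(Q(44, -165) - 24158)*(-32874 + 24360) = ((1/5)*44*(-139 - 139*44 + 5*(-165) + 5*(-165)*44) - 24158)*(-32874 + 24360) = ((1/5)*44*(-139 - 6116 - 825 - 36300) - 24158)*(-8514) = ((1/5)*44*(-43380) - 24158)*(-8514) = (-381744 - 24158)*(-8514) = -405902*(-8514) = 3455849628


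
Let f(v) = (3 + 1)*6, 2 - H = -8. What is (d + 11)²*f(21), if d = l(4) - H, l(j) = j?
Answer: 600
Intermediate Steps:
H = 10 (H = 2 - 1*(-8) = 2 + 8 = 10)
d = -6 (d = 4 - 1*10 = 4 - 10 = -6)
f(v) = 24 (f(v) = 4*6 = 24)
(d + 11)²*f(21) = (-6 + 11)²*24 = 5²*24 = 25*24 = 600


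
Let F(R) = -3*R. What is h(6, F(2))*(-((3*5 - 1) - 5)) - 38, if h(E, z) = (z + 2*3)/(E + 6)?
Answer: -38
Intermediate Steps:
F(R) = -3*R
h(E, z) = (6 + z)/(6 + E) (h(E, z) = (z + 6)/(6 + E) = (6 + z)/(6 + E))
h(6, F(2))*(-((3*5 - 1) - 5)) - 38 = ((6 - 3*2)/(6 + 6))*(-((3*5 - 1) - 5)) - 38 = ((6 - 6)/12)*(-((15 - 1) - 5)) - 38 = ((1/12)*0)*(-(14 - 5)) - 38 = 0*(-1*9) - 38 = 0*(-9) - 38 = 0 - 38 = -38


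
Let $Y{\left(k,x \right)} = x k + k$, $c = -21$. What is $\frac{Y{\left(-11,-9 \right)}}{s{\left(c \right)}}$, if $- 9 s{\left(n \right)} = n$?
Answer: $\frac{264}{7} \approx 37.714$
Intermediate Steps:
$s{\left(n \right)} = - \frac{n}{9}$
$Y{\left(k,x \right)} = k + k x$ ($Y{\left(k,x \right)} = k x + k = k + k x$)
$\frac{Y{\left(-11,-9 \right)}}{s{\left(c \right)}} = \frac{\left(-11\right) \left(1 - 9\right)}{\left(- \frac{1}{9}\right) \left(-21\right)} = \frac{\left(-11\right) \left(-8\right)}{\frac{7}{3}} = 88 \cdot \frac{3}{7} = \frac{264}{7}$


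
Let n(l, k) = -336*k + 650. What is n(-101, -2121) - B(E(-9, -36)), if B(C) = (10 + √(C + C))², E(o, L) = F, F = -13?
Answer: 713232 - 20*I*√26 ≈ 7.1323e+5 - 101.98*I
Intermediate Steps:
E(o, L) = -13
n(l, k) = 650 - 336*k
B(C) = (10 + √2*√C)² (B(C) = (10 + √(2*C))² = (10 + √2*√C)²)
n(-101, -2121) - B(E(-9, -36)) = (650 - 336*(-2121)) - (10 + √2*√(-13))² = (650 + 712656) - (10 + √2*(I*√13))² = 713306 - (10 + I*√26)²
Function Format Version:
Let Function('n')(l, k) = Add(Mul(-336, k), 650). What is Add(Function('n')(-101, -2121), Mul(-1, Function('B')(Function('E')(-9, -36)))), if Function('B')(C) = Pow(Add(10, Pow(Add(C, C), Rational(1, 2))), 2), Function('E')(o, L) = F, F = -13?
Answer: Add(713232, Mul(-20, I, Pow(26, Rational(1, 2)))) ≈ Add(7.1323e+5, Mul(-101.98, I))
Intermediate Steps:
Function('E')(o, L) = -13
Function('n')(l, k) = Add(650, Mul(-336, k))
Function('B')(C) = Pow(Add(10, Mul(Pow(2, Rational(1, 2)), Pow(C, Rational(1, 2)))), 2) (Function('B')(C) = Pow(Add(10, Pow(Mul(2, C), Rational(1, 2))), 2) = Pow(Add(10, Mul(Pow(2, Rational(1, 2)), Pow(C, Rational(1, 2)))), 2))
Add(Function('n')(-101, -2121), Mul(-1, Function('B')(Function('E')(-9, -36)))) = Add(Add(650, Mul(-336, -2121)), Mul(-1, Pow(Add(10, Mul(Pow(2, Rational(1, 2)), Pow(-13, Rational(1, 2)))), 2))) = Add(Add(650, 712656), Mul(-1, Pow(Add(10, Mul(Pow(2, Rational(1, 2)), Mul(I, Pow(13, Rational(1, 2))))), 2))) = Add(713306, Mul(-1, Pow(Add(10, Mul(I, Pow(26, Rational(1, 2)))), 2)))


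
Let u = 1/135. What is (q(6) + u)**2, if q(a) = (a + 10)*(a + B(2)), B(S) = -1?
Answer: 116661601/18225 ≈ 6401.2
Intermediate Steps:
q(a) = (-1 + a)*(10 + a) (q(a) = (a + 10)*(a - 1) = (10 + a)*(-1 + a) = (-1 + a)*(10 + a))
u = 1/135 ≈ 0.0074074
(q(6) + u)**2 = ((-10 + 6**2 + 9*6) + 1/135)**2 = ((-10 + 36 + 54) + 1/135)**2 = (80 + 1/135)**2 = (10801/135)**2 = 116661601/18225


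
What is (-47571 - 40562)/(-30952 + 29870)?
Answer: 88133/1082 ≈ 81.454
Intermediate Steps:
(-47571 - 40562)/(-30952 + 29870) = -88133/(-1082) = -88133*(-1/1082) = 88133/1082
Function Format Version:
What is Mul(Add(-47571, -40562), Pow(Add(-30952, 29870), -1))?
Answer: Rational(88133, 1082) ≈ 81.454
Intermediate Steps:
Mul(Add(-47571, -40562), Pow(Add(-30952, 29870), -1)) = Mul(-88133, Pow(-1082, -1)) = Mul(-88133, Rational(-1, 1082)) = Rational(88133, 1082)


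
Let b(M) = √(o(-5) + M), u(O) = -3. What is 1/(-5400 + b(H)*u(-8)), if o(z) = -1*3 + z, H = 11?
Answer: -200/1079999 + √3/9719991 ≈ -0.00018501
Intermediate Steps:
o(z) = -3 + z
b(M) = √(-8 + M) (b(M) = √((-3 - 5) + M) = √(-8 + M))
1/(-5400 + b(H)*u(-8)) = 1/(-5400 + √(-8 + 11)*(-3)) = 1/(-5400 + √3*(-3)) = 1/(-5400 - 3*√3)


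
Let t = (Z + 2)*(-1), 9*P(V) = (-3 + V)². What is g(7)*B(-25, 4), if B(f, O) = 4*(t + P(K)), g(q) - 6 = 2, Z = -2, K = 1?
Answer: 128/9 ≈ 14.222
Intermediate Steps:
P(V) = (-3 + V)²/9
g(q) = 8 (g(q) = 6 + 2 = 8)
t = 0 (t = (-2 + 2)*(-1) = 0*(-1) = 0)
B(f, O) = 16/9 (B(f, O) = 4*(0 + (-3 + 1)²/9) = 4*(0 + (⅑)*(-2)²) = 4*(0 + (⅑)*4) = 4*(0 + 4/9) = 4*(4/9) = 16/9)
g(7)*B(-25, 4) = 8*(16/9) = 128/9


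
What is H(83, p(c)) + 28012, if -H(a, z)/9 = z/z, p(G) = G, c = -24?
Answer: 28003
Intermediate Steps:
H(a, z) = -9 (H(a, z) = -9*z/z = -9*1 = -9)
H(83, p(c)) + 28012 = -9 + 28012 = 28003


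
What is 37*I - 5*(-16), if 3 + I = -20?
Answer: -771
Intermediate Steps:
I = -23 (I = -3 - 20 = -23)
37*I - 5*(-16) = 37*(-23) - 5*(-16) = -851 + 80 = -771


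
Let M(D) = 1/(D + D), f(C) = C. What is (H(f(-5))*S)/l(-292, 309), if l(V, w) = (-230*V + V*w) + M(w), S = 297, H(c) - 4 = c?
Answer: 183546/14256023 ≈ 0.012875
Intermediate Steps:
H(c) = 4 + c
M(D) = 1/(2*D)
l(V, w) = 1/(2*w) - 230*V + V*w (l(V, w) = (-230*V + V*w) + 1/(2*w) = 1/(2*w) - 230*V + V*w)
(H(f(-5))*S)/l(-292, 309) = ((4 - 5)*297)/(((1/2 - 292*309*(-230 + 309))/309)) = (-1*297)/(((1/2 - 292*309*79)/309)) = -297*309/(1/2 - 7128012) = -297/((1/309)*(-14256023/2)) = -297/(-14256023/618) = -297*(-618/14256023) = 183546/14256023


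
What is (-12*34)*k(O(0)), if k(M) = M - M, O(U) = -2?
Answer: 0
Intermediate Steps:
k(M) = 0
(-12*34)*k(O(0)) = -12*34*0 = -408*0 = 0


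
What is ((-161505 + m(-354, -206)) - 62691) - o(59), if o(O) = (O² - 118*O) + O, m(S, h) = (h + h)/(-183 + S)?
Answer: -118555226/537 ≈ -2.2077e+5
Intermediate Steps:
m(S, h) = 2*h/(-183 + S) (m(S, h) = (2*h)/(-183 + S) = 2*h/(-183 + S))
o(O) = O² - 117*O
((-161505 + m(-354, -206)) - 62691) - o(59) = ((-161505 + 2*(-206)/(-183 - 354)) - 62691) - 59*(-117 + 59) = ((-161505 + 2*(-206)/(-537)) - 62691) - 59*(-58) = ((-161505 + 2*(-206)*(-1/537)) - 62691) - 1*(-3422) = ((-161505 + 412/537) - 62691) + 3422 = (-86727773/537 - 62691) + 3422 = -120392840/537 + 3422 = -118555226/537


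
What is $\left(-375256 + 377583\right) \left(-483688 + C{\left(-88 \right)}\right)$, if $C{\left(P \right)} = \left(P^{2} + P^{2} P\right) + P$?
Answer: $-2693511808$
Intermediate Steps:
$C{\left(P \right)} = P + P^{2} + P^{3}$ ($C{\left(P \right)} = \left(P^{2} + P^{3}\right) + P = P + P^{2} + P^{3}$)
$\left(-375256 + 377583\right) \left(-483688 + C{\left(-88 \right)}\right) = \left(-375256 + 377583\right) \left(-483688 - 88 \left(1 - 88 + \left(-88\right)^{2}\right)\right) = 2327 \left(-483688 - 88 \left(1 - 88 + 7744\right)\right) = 2327 \left(-483688 - 673816\right) = 2327 \left(-1157504\right) = -2693511808$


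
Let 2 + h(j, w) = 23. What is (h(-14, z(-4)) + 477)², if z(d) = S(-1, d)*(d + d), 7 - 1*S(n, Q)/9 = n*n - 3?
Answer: 248004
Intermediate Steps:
S(n, Q) = 90 - 9*n² (S(n, Q) = 63 - 9*(n*n - 3) = 63 - 9*(n² - 3) = 63 - 9*(-3 + n²) = 63 + (27 - 9*n²) = 90 - 9*n²)
z(d) = 162*d (z(d) = (90 - 9*(-1)²)*(d + d) = (90 - 9*1)*(2*d) = (90 - 9)*(2*d) = 81*(2*d) = 162*d)
h(j, w) = 21 (h(j, w) = -2 + 23 = 21)
(h(-14, z(-4)) + 477)² = (21 + 477)² = 498² = 248004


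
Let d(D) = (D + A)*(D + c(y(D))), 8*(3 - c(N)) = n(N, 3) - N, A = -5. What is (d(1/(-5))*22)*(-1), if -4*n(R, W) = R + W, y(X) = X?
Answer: 32747/100 ≈ 327.47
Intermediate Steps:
n(R, W) = -R/4 - W/4 (n(R, W) = -(R + W)/4 = -R/4 - W/4)
c(N) = 99/32 + 5*N/32 (c(N) = 3 - ((-N/4 - ¼*3) - N)/8 = 3 - ((-N/4 - ¾) - N)/8 = 3 - ((-¾ - N/4) - N)/8 = 3 - (-¾ - 5*N/4)/8 = 3 + (3/32 + 5*N/32) = 99/32 + 5*N/32)
d(D) = (-5 + D)*(99/32 + 37*D/32) (d(D) = (D - 5)*(D + (99/32 + 5*D/32)) = (-5 + D)*(99/32 + 37*D/32))
(d(1/(-5))*22)*(-1) = ((-495/32 - 43/16/(-5) + 37*(1/(-5))²/32)*22)*(-1) = ((-495/32 - 43/16*(-⅕) + 37*(-⅕)²/32)*22)*(-1) = ((-495/32 + 43/80 + (37/32)*(1/25))*22)*(-1) = ((-495/32 + 43/80 + 37/800)*22)*(-1) = -2977/200*22*(-1) = -32747/100*(-1) = 32747/100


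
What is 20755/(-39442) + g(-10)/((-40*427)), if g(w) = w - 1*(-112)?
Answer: -89629621/168417340 ≈ -0.53219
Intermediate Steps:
g(w) = 112 + w (g(w) = w + 112 = 112 + w)
20755/(-39442) + g(-10)/((-40*427)) = 20755/(-39442) + (112 - 10)/((-40*427)) = 20755*(-1/39442) + 102/(-17080) = -20755/39442 + 102*(-1/17080) = -20755/39442 - 51/8540 = -89629621/168417340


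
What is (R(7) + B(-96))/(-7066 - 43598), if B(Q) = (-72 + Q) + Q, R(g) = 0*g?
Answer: 11/2111 ≈ 0.0052108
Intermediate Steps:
R(g) = 0
B(Q) = -72 + 2*Q
(R(7) + B(-96))/(-7066 - 43598) = (0 + (-72 + 2*(-96)))/(-7066 - 43598) = (0 + (-72 - 192))/(-50664) = (0 - 264)*(-1/50664) = -264*(-1/50664) = 11/2111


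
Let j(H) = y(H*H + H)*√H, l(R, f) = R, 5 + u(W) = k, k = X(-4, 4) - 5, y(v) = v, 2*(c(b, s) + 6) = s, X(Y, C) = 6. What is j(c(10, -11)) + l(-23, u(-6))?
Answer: -23 + 483*I*√46/8 ≈ -23.0 + 409.48*I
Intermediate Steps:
c(b, s) = -6 + s/2
k = 1 (k = 6 - 5 = 1)
u(W) = -4 (u(W) = -5 + 1 = -4)
j(H) = √H*(H + H²) (j(H) = (H*H + H)*√H = (H² + H)*√H = (H + H²)*√H = √H*(H + H²))
j(c(10, -11)) + l(-23, u(-6)) = (-6 + (½)*(-11))^(3/2)*(1 + (-6 + (½)*(-11))) - 23 = (-6 - 11/2)^(3/2)*(1 + (-6 - 11/2)) - 23 = (-23/2)^(3/2)*(1 - 23/2) - 23 = -23*I*√46/4*(-21/2) - 23 = 483*I*√46/8 - 23 = -23 + 483*I*√46/8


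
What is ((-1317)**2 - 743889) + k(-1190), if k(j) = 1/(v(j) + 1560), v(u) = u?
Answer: 366522001/370 ≈ 9.9060e+5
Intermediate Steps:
k(j) = 1/(1560 + j) (k(j) = 1/(j + 1560) = 1/(1560 + j))
((-1317)**2 - 743889) + k(-1190) = ((-1317)**2 - 743889) + 1/(1560 - 1190) = (1734489 - 743889) + 1/370 = 990600 + 1/370 = 366522001/370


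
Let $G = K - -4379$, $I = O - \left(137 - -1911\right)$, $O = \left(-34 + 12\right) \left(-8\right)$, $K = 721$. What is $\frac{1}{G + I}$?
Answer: $\frac{1}{3228} \approx 0.00030979$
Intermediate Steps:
$O = 176$ ($O = \left(-22\right) \left(-8\right) = 176$)
$I = -1872$ ($I = 176 - \left(137 - -1911\right) = 176 - \left(137 + 1911\right) = 176 - 2048 = -1872$)
$G = 5100$ ($G = 721 - -4379 = 721 + 4379 = 5100$)
$\frac{1}{G + I} = \frac{1}{5100 - 1872} = \frac{1}{3228}$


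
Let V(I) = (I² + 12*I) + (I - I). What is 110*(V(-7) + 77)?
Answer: 4620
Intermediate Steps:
V(I) = I² + 12*I (V(I) = (I² + 12*I) + 0 = I² + 12*I)
110*(V(-7) + 77) = 110*(-7*(12 - 7) + 77) = 110*(-7*5 + 77) = 110*(-35 + 77) = 110*42 = 4620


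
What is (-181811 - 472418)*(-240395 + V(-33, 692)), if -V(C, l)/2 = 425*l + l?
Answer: 542996331191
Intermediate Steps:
V(C, l) = -852*l (V(C, l) = -2*(425*l + l) = -852*l)
(-181811 - 472418)*(-240395 + V(-33, 692)) = (-181811 - 472418)*(-240395 - 852*692) = -654229*(-240395 - 589584) = -654229*(-829979) = 542996331191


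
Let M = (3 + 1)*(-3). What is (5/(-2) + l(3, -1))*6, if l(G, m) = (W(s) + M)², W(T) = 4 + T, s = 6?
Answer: 9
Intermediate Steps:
M = -12 (M = 4*(-3) = -12)
l(G, m) = 4 (l(G, m) = ((4 + 6) - 12)² = (10 - 12)² = (-2)² = 4)
(5/(-2) + l(3, -1))*6 = (5/(-2) + 4)*6 = (5*(-½) + 4)*6 = (-5/2 + 4)*6 = (3/2)*6 = 9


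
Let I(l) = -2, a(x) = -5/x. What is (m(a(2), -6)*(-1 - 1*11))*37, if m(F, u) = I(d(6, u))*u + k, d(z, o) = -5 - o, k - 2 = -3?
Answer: -4884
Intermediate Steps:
k = -1 (k = 2 - 3 = -1)
m(F, u) = -1 - 2*u (m(F, u) = -2*u - 1 = -1 - 2*u)
(m(a(2), -6)*(-1 - 1*11))*37 = ((-1 - 2*(-6))*(-1 - 1*11))*37 = ((-1 + 12)*(-1 - 11))*37 = (11*(-12))*37 = -132*37 = -4884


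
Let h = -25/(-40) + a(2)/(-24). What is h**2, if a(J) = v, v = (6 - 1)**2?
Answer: 25/144 ≈ 0.17361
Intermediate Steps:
v = 25 (v = 5**2 = 25)
a(J) = 25
h = -5/12 (h = -25/(-40) + 25/(-24) = -25*(-1/40) + 25*(-1/24) = 5/8 - 25/24 = -5/12 ≈ -0.41667)
h**2 = (-5/12)**2 = 25/144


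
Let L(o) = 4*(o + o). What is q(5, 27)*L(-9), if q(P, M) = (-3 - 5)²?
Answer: -4608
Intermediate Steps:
q(P, M) = 64 (q(P, M) = (-8)² = 64)
L(o) = 8*o (L(o) = 4*(2*o) = 8*o)
q(5, 27)*L(-9) = 64*(8*(-9)) = 64*(-72) = -4608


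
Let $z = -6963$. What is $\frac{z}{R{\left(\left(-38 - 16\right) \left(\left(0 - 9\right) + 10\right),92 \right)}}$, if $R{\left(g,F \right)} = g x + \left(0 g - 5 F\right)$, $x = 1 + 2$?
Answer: $\frac{6963}{622} \approx 11.195$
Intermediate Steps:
$x = 3$
$R{\left(g,F \right)} = - 5 F + 3 g$ ($R{\left(g,F \right)} = g 3 + \left(0 g - 5 F\right) = 3 g + \left(0 - 5 F\right) = 3 g - 5 F = - 5 F + 3 g$)
$\frac{z}{R{\left(\left(-38 - 16\right) \left(\left(0 - 9\right) + 10\right),92 \right)}} = - \frac{6963}{\left(-5\right) 92 + 3 \left(-38 - 16\right) \left(\left(0 - 9\right) + 10\right)} = - \frac{6963}{-460 + 3 \left(- 54 \left(\left(0 - 9\right) + 10\right)\right)} = - \frac{6963}{-460 + 3 \left(- 54 \left(-9 + 10\right)\right)} = - \frac{6963}{-460 + 3 \left(\left(-54\right) 1\right)} = - \frac{6963}{-460 + 3 \left(-54\right)} = - \frac{6963}{-460 - 162} = - \frac{6963}{-622} = \left(-6963\right) \left(- \frac{1}{622}\right) = \frac{6963}{622}$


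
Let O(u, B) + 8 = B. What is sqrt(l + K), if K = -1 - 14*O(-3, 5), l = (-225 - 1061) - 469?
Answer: I*sqrt(1714) ≈ 41.401*I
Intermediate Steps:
O(u, B) = -8 + B
l = -1755 (l = -1286 - 469 = -1755)
K = 41 (K = -1 - 14*(-8 + 5) = -1 - 14*(-3) = -1 + 42 = 41)
sqrt(l + K) = sqrt(-1755 + 41) = sqrt(-1714) = I*sqrt(1714)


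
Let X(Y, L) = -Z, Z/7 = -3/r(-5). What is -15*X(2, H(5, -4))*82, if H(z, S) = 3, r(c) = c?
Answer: 5166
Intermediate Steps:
Z = 21/5 (Z = 7*(-3/(-5)) = 7*(-3*(-1/5)) = 7*(3/5) = 21/5 ≈ 4.2000)
X(Y, L) = -21/5 (X(Y, L) = -1*21/5 = -21/5)
-15*X(2, H(5, -4))*82 = -15*(-21/5)*82 = 63*82 = 5166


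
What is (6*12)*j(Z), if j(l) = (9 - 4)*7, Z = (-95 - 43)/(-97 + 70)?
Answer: 2520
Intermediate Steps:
Z = 46/9 (Z = -138/(-27) = -138*(-1/27) = 46/9 ≈ 5.1111)
j(l) = 35 (j(l) = 5*7 = 35)
(6*12)*j(Z) = (6*12)*35 = 72*35 = 2520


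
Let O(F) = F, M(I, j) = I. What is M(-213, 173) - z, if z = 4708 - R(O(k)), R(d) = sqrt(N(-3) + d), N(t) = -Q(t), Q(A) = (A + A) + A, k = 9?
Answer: -4921 + 3*sqrt(2) ≈ -4916.8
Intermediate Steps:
Q(A) = 3*A (Q(A) = 2*A + A = 3*A)
N(t) = -3*t
R(d) = sqrt(9 + d) (R(d) = sqrt(-3*(-3) + d) = sqrt(9 + d))
z = 4708 - 3*sqrt(2) (z = 4708 - sqrt(9 + 9) = 4708 - sqrt(18) = 4708 - 3*sqrt(2) ≈ 4703.8)
M(-213, 173) - z = -213 - (4708 - 3*sqrt(2)) = -213 + (-4708 + 3*sqrt(2)) = -4921 + 3*sqrt(2)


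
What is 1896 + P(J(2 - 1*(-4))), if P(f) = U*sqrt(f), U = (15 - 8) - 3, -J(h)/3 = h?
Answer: 1896 + 12*I*sqrt(2) ≈ 1896.0 + 16.971*I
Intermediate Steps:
J(h) = -3*h
U = 4 (U = 7 - 3 = 4)
P(f) = 4*sqrt(f)
1896 + P(J(2 - 1*(-4))) = 1896 + 4*sqrt(-3*(2 - 1*(-4))) = 1896 + 4*sqrt(-3*(2 + 4)) = 1896 + 4*sqrt(-3*6) = 1896 + 4*sqrt(-18) = 1896 + 4*(3*I*sqrt(2)) = 1896 + 12*I*sqrt(2)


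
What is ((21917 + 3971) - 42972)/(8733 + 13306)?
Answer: -17084/22039 ≈ -0.77517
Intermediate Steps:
((21917 + 3971) - 42972)/(8733 + 13306) = (25888 - 42972)/22039 = -17084*1/22039 = -17084/22039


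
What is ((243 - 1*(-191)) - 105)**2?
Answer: 108241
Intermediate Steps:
((243 - 1*(-191)) - 105)**2 = ((243 + 191) - 105)**2 = (434 - 105)**2 = 329**2 = 108241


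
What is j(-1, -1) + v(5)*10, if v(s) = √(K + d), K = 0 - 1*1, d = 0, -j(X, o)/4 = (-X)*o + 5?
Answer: -16 + 10*I ≈ -16.0 + 10.0*I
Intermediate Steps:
j(X, o) = -20 + 4*X*o (j(X, o) = -4*((-X)*o + 5) = -4*(-X*o + 5) = -4*(5 - X*o) = -20 + 4*X*o)
K = -1 (K = 0 - 1 = -1)
v(s) = I (v(s) = √(-1 + 0) = √(-1) = I)
j(-1, -1) + v(5)*10 = (-20 + 4*(-1)*(-1)) + I*10 = (-20 + 4) + 10*I = -16 + 10*I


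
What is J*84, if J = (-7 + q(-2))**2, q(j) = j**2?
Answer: 756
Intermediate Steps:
J = 9 (J = (-7 + (-2)**2)**2 = (-7 + 4)**2 = (-3)**2 = 9)
J*84 = 9*84 = 756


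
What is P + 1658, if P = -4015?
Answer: -2357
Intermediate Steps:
P + 1658 = -4015 + 1658 = -2357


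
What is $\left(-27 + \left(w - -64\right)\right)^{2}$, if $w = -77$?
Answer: $1600$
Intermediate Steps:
$\left(-27 + \left(w - -64\right)\right)^{2} = \left(-27 - 13\right)^{2} = \left(-40\right)^{2} = 1600$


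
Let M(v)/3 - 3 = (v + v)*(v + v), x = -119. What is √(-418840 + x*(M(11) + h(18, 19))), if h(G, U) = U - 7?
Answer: I*√594127 ≈ 770.8*I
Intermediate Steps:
h(G, U) = -7 + U
M(v) = 9 + 12*v² (M(v) = 9 + 3*((v + v)*(v + v)) = 9 + 3*((2*v)*(2*v)) = 9 + 3*(4*v²) = 9 + 12*v²)
√(-418840 + x*(M(11) + h(18, 19))) = √(-418840 - 119*((9 + 12*11²) + (-7 + 19))) = √(-418840 - 119*((9 + 12*121) + 12)) = √(-418840 - 119*((9 + 1452) + 12)) = √(-418840 - 119*(1461 + 12)) = √(-418840 - 119*1473) = √(-418840 - 175287) = √(-594127) = I*√594127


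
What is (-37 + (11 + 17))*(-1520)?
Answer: 13680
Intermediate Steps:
(-37 + (11 + 17))*(-1520) = (-37 + 28)*(-1520) = -9*(-1520) = 13680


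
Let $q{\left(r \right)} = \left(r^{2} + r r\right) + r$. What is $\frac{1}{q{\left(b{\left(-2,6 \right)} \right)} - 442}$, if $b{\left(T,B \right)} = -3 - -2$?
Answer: $- \frac{1}{441} \approx -0.0022676$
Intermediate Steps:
$b{\left(T,B \right)} = -1$ ($b{\left(T,B \right)} = -3 + 2 = -1$)
$q{\left(r \right)} = r + 2 r^{2}$ ($q{\left(r \right)} = \left(r^{2} + r^{2}\right) + r = 2 r^{2} + r = r + 2 r^{2}$)
$\frac{1}{q{\left(b{\left(-2,6 \right)} \right)} - 442} = \frac{1}{- (1 + 2 \left(-1\right)) - 442} = \frac{1}{- (1 - 2) - 442} = \frac{1}{\left(-1\right) \left(-1\right) - 442} = \frac{1}{1 - 442} = \frac{1}{-441} = - \frac{1}{441}$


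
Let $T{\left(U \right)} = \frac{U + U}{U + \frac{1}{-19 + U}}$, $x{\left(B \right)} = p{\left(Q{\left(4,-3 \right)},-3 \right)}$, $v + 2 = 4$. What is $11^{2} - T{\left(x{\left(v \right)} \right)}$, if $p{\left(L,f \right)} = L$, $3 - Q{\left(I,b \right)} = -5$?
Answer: $\frac{10351}{87} \approx 118.98$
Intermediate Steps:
$Q{\left(I,b \right)} = 8$ ($Q{\left(I,b \right)} = 3 - -5 = 3 + 5 = 8$)
$v = 2$ ($v = -2 + 4 = 2$)
$x{\left(B \right)} = 8$
$T{\left(U \right)} = \frac{2 U}{U + \frac{1}{-19 + U}}$
$11^{2} - T{\left(x{\left(v \right)} \right)} = 11^{2} - 2 \cdot 8 \frac{1}{1 + 8^{2} - 152} \left(-19 + 8\right) = 121 - 2 \cdot 8 \frac{1}{1 + 64 - 152} \left(-11\right) = 121 - 2 \cdot 8 \frac{1}{-87} \left(-11\right) = 121 - 2 \cdot 8 \left(- \frac{1}{87}\right) \left(-11\right) = 121 - \frac{176}{87} = \frac{10351}{87}$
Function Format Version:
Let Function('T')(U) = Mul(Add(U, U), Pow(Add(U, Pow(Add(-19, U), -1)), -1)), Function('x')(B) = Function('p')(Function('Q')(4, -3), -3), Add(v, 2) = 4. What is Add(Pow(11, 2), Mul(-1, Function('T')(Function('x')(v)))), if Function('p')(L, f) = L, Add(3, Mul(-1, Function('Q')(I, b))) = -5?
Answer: Rational(10351, 87) ≈ 118.98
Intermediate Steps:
Function('Q')(I, b) = 8 (Function('Q')(I, b) = Add(3, Mul(-1, -5)) = Add(3, 5) = 8)
v = 2 (v = Add(-2, 4) = 2)
Function('x')(B) = 8
Function('T')(U) = Mul(2, U, Pow(Add(U, Pow(Add(-19, U), -1)), -1)) (Function('T')(U) = Mul(Mul(2, U), Pow(Add(U, Pow(Add(-19, U), -1)), -1)) = Mul(2, U, Pow(Add(U, Pow(Add(-19, U), -1)), -1)))
Add(Pow(11, 2), Mul(-1, Function('T')(Function('x')(v)))) = Add(Pow(11, 2), Mul(-1, Mul(2, 8, Pow(Add(1, Pow(8, 2), Mul(-19, 8)), -1), Add(-19, 8)))) = Add(121, Mul(-1, Mul(2, 8, Pow(Add(1, 64, -152), -1), -11))) = Add(121, Mul(-1, Mul(2, 8, Pow(-87, -1), -11))) = Add(121, Mul(-1, Mul(2, 8, Rational(-1, 87), -11))) = Add(121, Mul(-1, Rational(176, 87))) = Add(121, Rational(-176, 87)) = Rational(10351, 87)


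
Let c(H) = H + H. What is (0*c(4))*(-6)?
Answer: 0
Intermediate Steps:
c(H) = 2*H
(0*c(4))*(-6) = (0*(2*4))*(-6) = (0*8)*(-6) = 0*(-6) = 0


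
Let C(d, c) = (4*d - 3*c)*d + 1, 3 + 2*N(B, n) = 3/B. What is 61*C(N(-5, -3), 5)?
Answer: 62464/25 ≈ 2498.6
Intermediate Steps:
N(B, n) = -3/2 + 3/(2*B) (N(B, n) = -3/2 + (3/B)/2 = -3/2 + 3/(2*B))
C(d, c) = 1 + d*(-3*c + 4*d) (C(d, c) = (-3*c + 4*d)*d + 1 = d*(-3*c + 4*d) + 1 = 1 + d*(-3*c + 4*d))
61*C(N(-5, -3), 5) = 61*(1 + 4*((3/2)*(1 - 1*(-5))/(-5))² - 3*5*(3/2)*(1 - 1*(-5))/(-5)) = 61*(1 + 4*((3/2)*(-⅕)*(1 + 5))² - 3*5*(3/2)*(-⅕)*(1 + 5)) = 61*(1 + 4*((3/2)*(-⅕)*6)² - 3*5*(3/2)*(-⅕)*6) = 61*(1 + 4*(-9/5)² - 3*5*(-9/5)) = 61*(1 + 4*(81/25) + 27) = 61*(1 + 324/25 + 27) = 61*(1024/25) = 62464/25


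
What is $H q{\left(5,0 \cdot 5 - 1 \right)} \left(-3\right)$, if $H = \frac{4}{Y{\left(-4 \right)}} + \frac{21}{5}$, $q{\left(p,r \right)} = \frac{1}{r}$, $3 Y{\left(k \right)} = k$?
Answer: $\frac{18}{5} \approx 3.6$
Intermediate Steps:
$Y{\left(k \right)} = \frac{k}{3}$
$H = \frac{6}{5}$ ($H = \frac{4}{\frac{1}{3} \left(-4\right)} + \frac{21}{5} = \frac{4}{- \frac{4}{3}} + 21 \cdot \frac{1}{5} = 4 \left(- \frac{3}{4}\right) + \frac{21}{5} = -3 + \frac{21}{5} = \frac{6}{5} \approx 1.2$)
$H q{\left(5,0 \cdot 5 - 1 \right)} \left(-3\right) = \frac{6}{5 \left(0 \cdot 5 - 1\right)} \left(-3\right) = \frac{6}{5 \left(0 - 1\right)} \left(-3\right) = \frac{6}{5 \left(-1\right)} \left(-3\right) = \frac{6}{5} \left(-1\right) \left(-3\right) = \left(- \frac{6}{5}\right) \left(-3\right) = \frac{18}{5}$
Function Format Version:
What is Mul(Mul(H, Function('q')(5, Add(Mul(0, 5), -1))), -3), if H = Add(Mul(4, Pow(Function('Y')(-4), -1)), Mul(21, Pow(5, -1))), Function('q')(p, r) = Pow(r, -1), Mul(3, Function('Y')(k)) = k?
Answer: Rational(18, 5) ≈ 3.6000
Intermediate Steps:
Function('Y')(k) = Mul(Rational(1, 3), k)
H = Rational(6, 5) (H = Add(Mul(4, Pow(Mul(Rational(1, 3), -4), -1)), Mul(21, Pow(5, -1))) = Add(Mul(4, Pow(Rational(-4, 3), -1)), Mul(21, Rational(1, 5))) = Add(Mul(4, Rational(-3, 4)), Rational(21, 5)) = Add(-3, Rational(21, 5)) = Rational(6, 5) ≈ 1.2000)
Mul(Mul(H, Function('q')(5, Add(Mul(0, 5), -1))), -3) = Mul(Mul(Rational(6, 5), Pow(Add(Mul(0, 5), -1), -1)), -3) = Mul(Mul(Rational(6, 5), Pow(Add(0, -1), -1)), -3) = Mul(Mul(Rational(6, 5), Pow(-1, -1)), -3) = Mul(Mul(Rational(6, 5), -1), -3) = Mul(Rational(-6, 5), -3) = Rational(18, 5)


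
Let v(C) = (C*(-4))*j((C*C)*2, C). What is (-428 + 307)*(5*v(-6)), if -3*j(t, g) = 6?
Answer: 29040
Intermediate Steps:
j(t, g) = -2 (j(t, g) = -1/3*6 = -2)
v(C) = 8*C (v(C) = (C*(-4))*(-2) = -4*C*(-2) = 8*C)
(-428 + 307)*(5*v(-6)) = (-428 + 307)*(5*(8*(-6))) = -605*(-48) = -121*(-240) = 29040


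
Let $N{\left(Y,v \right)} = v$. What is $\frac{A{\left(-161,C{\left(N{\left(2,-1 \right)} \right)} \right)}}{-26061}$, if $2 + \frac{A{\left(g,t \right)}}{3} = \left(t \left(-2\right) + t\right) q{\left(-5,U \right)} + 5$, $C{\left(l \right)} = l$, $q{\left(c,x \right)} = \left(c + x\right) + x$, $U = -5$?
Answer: $\frac{12}{8687} \approx 0.0013814$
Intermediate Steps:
$q{\left(c,x \right)} = c + 2 x$
$A{\left(g,t \right)} = 9 + 45 t$ ($A{\left(g,t \right)} = -6 + 3 \left(\left(t \left(-2\right) + t\right) \left(-5 + 2 \left(-5\right)\right) + 5\right) = -6 + 3 \left(\left(- 2 t + t\right) \left(-5 - 10\right) + 5\right) = -6 + 3 \left(- t \left(-15\right) + 5\right) = -6 + 3 \left(15 t + 5\right) = -6 + 3 \left(5 + 15 t\right) = -6 + \left(15 + 45 t\right) = 9 + 45 t$)
$\frac{A{\left(-161,C{\left(N{\left(2,-1 \right)} \right)} \right)}}{-26061} = \frac{9 + 45 \left(-1\right)}{-26061} = \left(9 - 45\right) \left(- \frac{1}{26061}\right) = \left(-36\right) \left(- \frac{1}{26061}\right) = \frac{12}{8687}$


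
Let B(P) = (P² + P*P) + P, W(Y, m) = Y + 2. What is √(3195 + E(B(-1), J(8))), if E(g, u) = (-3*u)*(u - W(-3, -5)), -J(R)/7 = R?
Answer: I*√6045 ≈ 77.75*I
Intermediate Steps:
W(Y, m) = 2 + Y
J(R) = -7*R
B(P) = P + 2*P² (B(P) = (P² + P²) + P = 2*P² + P = P + 2*P²)
E(g, u) = -3*u*(1 + u) (E(g, u) = (-3*u)*(u - (2 - 3)) = (-3*u)*(u - 1*(-1)) = (-3*u)*(u + 1) = (-3*u)*(1 + u) = -3*u*(1 + u))
√(3195 + E(B(-1), J(8))) = √(3195 - 3*(-7*8)*(1 - 7*8)) = √(3195 - 3*(-56)*(1 - 56)) = √(3195 - 3*(-56)*(-55)) = √(3195 - 9240) = √(-6045) = I*√6045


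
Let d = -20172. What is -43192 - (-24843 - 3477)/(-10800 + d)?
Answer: -111480912/2581 ≈ -43193.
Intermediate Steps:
-43192 - (-24843 - 3477)/(-10800 + d) = -43192 - (-24843 - 3477)/(-10800 - 20172) = -43192 - (-28320)/(-30972) = -43192 - (-28320)*(-1)/30972 = -43192 - 1*2360/2581 = -43192 - 2360/2581 = -111480912/2581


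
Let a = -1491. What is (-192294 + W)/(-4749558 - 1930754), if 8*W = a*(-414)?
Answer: 460539/26721248 ≈ 0.017235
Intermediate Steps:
W = 308637/4 (W = (-1491*(-414))/8 = (1/8)*617274 = 308637/4 ≈ 77159.)
(-192294 + W)/(-4749558 - 1930754) = (-192294 + 308637/4)/(-4749558 - 1930754) = -460539/4/(-6680312) = -460539/4*(-1/6680312) = 460539/26721248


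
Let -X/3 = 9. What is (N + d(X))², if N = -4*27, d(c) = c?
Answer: 18225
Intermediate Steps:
X = -27 (X = -3*9 = -27)
N = -108
(N + d(X))² = (-108 - 27)² = (-135)² = 18225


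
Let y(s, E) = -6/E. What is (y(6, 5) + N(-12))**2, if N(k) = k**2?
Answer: 509796/25 ≈ 20392.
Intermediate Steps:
(y(6, 5) + N(-12))**2 = (-6/5 + (-12)**2)**2 = (-6*1/5 + 144)**2 = (-6/5 + 144)**2 = (714/5)**2 = 509796/25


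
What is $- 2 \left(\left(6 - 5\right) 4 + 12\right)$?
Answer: $-32$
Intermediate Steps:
$- 2 \left(\left(6 - 5\right) 4 + 12\right) = - 2 \left(1 \cdot 4 + 12\right) = - 2 \left(4 + 12\right) = \left(-2\right) 16 = -32$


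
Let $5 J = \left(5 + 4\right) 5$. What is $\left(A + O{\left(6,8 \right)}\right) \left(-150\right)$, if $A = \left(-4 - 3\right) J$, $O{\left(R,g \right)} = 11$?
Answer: $7800$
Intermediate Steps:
$J = 9$ ($J = \frac{\left(5 + 4\right) 5}{5} = \frac{9 \cdot 5}{5} = \frac{1}{5} \cdot 45 = 9$)
$A = -63$ ($A = \left(-4 - 3\right) 9 = \left(-7\right) 9 = -63$)
$\left(A + O{\left(6,8 \right)}\right) \left(-150\right) = \left(-63 + 11\right) \left(-150\right) = \left(-52\right) \left(-150\right) = 7800$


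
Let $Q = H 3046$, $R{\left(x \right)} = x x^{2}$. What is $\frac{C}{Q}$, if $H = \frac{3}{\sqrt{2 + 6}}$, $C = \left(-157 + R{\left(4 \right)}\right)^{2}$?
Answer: $\frac{2883 \sqrt{2}}{1523} \approx 2.6771$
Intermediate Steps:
$R{\left(x \right)} = x^{3}$
$C = 8649$ ($C = \left(-157 + 4^{3}\right)^{2} = \left(-157 + 64\right)^{2} = \left(-93\right)^{2} = 8649$)
$H = \frac{3 \sqrt{2}}{4}$ ($H = \frac{3}{\sqrt{8}} = \frac{3}{2 \sqrt{2}} = 3 \frac{\sqrt{2}}{4} = \frac{3 \sqrt{2}}{4} \approx 1.0607$)
$Q = \frac{4569 \sqrt{2}}{2}$ ($Q = \frac{3 \sqrt{2}}{4} \cdot 3046 = \frac{4569 \sqrt{2}}{2} \approx 3230.8$)
$\frac{C}{Q} = \frac{8649}{\frac{4569}{2} \sqrt{2}} = 8649 \frac{\sqrt{2}}{4569} = \frac{2883 \sqrt{2}}{1523}$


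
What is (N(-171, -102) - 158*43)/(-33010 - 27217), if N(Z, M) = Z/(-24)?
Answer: 54295/481816 ≈ 0.11269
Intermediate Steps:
N(Z, M) = -Z/24 (N(Z, M) = Z*(-1/24) = -Z/24)
(N(-171, -102) - 158*43)/(-33010 - 27217) = (-1/24*(-171) - 158*43)/(-33010 - 27217) = (57/8 - 6794)/(-60227) = -54295/8*(-1/60227) = 54295/481816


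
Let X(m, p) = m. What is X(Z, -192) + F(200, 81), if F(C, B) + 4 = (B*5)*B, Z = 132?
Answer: 32933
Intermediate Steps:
F(C, B) = -4 + 5*B² (F(C, B) = -4 + (B*5)*B = -4 + (5*B)*B = -4 + 5*B²)
X(Z, -192) + F(200, 81) = 132 + (-4 + 5*81²) = 132 + (-4 + 5*6561) = 132 + (-4 + 32805) = 132 + 32801 = 32933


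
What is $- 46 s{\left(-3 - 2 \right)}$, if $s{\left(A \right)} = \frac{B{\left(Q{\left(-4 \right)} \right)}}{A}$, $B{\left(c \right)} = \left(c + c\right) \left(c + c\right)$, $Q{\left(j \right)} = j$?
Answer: $\frac{2944}{5} \approx 588.8$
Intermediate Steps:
$B{\left(c \right)} = 4 c^{2}$ ($B{\left(c \right)} = 2 c 2 c = 4 c^{2}$)
$s{\left(A \right)} = \frac{64}{A}$ ($s{\left(A \right)} = \frac{4 \left(-4\right)^{2}}{A} = \frac{4 \cdot 16}{A} = \frac{64}{A}$)
$- 46 s{\left(-3 - 2 \right)} = - 46 \frac{64}{-3 - 2} = - 46 \frac{64}{-5} = - 46 \cdot 64 \left(- \frac{1}{5}\right) = \left(-46\right) \left(- \frac{64}{5}\right) = \frac{2944}{5}$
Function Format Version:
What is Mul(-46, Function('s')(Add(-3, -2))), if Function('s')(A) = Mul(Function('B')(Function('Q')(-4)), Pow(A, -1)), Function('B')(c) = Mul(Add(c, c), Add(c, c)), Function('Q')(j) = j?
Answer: Rational(2944, 5) ≈ 588.80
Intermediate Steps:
Function('B')(c) = Mul(4, Pow(c, 2)) (Function('B')(c) = Mul(Mul(2, c), Mul(2, c)) = Mul(4, Pow(c, 2)))
Function('s')(A) = Mul(64, Pow(A, -1)) (Function('s')(A) = Mul(Mul(4, Pow(-4, 2)), Pow(A, -1)) = Mul(Mul(4, 16), Pow(A, -1)) = Mul(64, Pow(A, -1)))
Mul(-46, Function('s')(Add(-3, -2))) = Mul(-46, Mul(64, Pow(Add(-3, -2), -1))) = Mul(-46, Mul(64, Pow(-5, -1))) = Mul(-46, Mul(64, Rational(-1, 5))) = Mul(-46, Rational(-64, 5)) = Rational(2944, 5)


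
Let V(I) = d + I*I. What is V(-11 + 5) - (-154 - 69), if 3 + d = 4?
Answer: 260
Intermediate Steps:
d = 1 (d = -3 + 4 = 1)
V(I) = 1 + I**2 (V(I) = 1 + I*I = 1 + I**2)
V(-11 + 5) - (-154 - 69) = (1 + (-11 + 5)**2) - (-154 - 69) = (1 + (-6)**2) - 1*(-223) = (1 + 36) + 223 = 37 + 223 = 260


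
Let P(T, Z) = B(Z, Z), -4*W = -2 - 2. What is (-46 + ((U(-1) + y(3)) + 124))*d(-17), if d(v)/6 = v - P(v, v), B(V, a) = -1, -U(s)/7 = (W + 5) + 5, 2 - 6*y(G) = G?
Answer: -80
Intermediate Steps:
y(G) = ⅓ - G/6
W = 1 (W = -(-2 - 2)/4 = -¼*(-4) = 1)
U(s) = -77 (U(s) = -7*((1 + 5) + 5) = -7*(6 + 5) = -7*11 = -77)
P(T, Z) = -1
d(v) = 6 + 6*v (d(v) = 6*(v - 1*(-1)) = 6*(v + 1) = 6*(1 + v) = 6 + 6*v)
(-46 + ((U(-1) + y(3)) + 124))*d(-17) = (-46 + ((-77 + (⅓ - ⅙*3)) + 124))*(6 + 6*(-17)) = (-46 + ((-77 + (⅓ - ½)) + 124))*(6 - 102) = (-46 + ((-77 - ⅙) + 124))*(-96) = (-46 + (-463/6 + 124))*(-96) = (-46 + 281/6)*(-96) = (⅚)*(-96) = -80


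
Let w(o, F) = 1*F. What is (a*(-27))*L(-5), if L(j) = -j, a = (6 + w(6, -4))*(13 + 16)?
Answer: -7830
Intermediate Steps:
w(o, F) = F
a = 58 (a = (6 - 4)*(13 + 16) = 2*29 = 58)
(a*(-27))*L(-5) = (58*(-27))*(-1*(-5)) = -1566*5 = -7830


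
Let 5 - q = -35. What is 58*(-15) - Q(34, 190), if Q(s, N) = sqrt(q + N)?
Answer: -870 - sqrt(230) ≈ -885.17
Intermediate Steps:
q = 40 (q = 5 - 1*(-35) = 5 + 35 = 40)
Q(s, N) = sqrt(40 + N)
58*(-15) - Q(34, 190) = 58*(-15) - sqrt(40 + 190) = -870 - sqrt(230)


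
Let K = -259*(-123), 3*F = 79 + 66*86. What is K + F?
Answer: 101326/3 ≈ 33775.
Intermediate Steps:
F = 5755/3 (F = (79 + 66*86)/3 = (79 + 5676)/3 = (⅓)*5755 = 5755/3 ≈ 1918.3)
K = 31857
K + F = 31857 + 5755/3 = 101326/3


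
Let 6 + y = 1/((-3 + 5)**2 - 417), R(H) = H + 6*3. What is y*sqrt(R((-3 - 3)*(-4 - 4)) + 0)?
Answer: -2479*sqrt(66)/413 ≈ -48.764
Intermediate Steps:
R(H) = 18 + H (R(H) = H + 18 = 18 + H)
y = -2479/413 (y = -6 + 1/((-3 + 5)**2 - 417) = -6 + 1/(2**2 - 417) = -6 + 1/(4 - 417) = -6 + 1/(-413) = -6 - 1/413 = -2479/413 ≈ -6.0024)
y*sqrt(R((-3 - 3)*(-4 - 4)) + 0) = -2479*sqrt((18 + (-3 - 3)*(-4 - 4)) + 0)/413 = -2479*sqrt((18 - 6*(-8)) + 0)/413 = -2479*sqrt((18 + 48) + 0)/413 = -2479*sqrt(66 + 0)/413 = -2479*sqrt(66)/413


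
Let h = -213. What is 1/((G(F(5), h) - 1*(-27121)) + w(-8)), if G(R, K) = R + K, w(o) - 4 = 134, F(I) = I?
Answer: 1/27051 ≈ 3.6967e-5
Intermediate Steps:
w(o) = 138 (w(o) = 4 + 134 = 138)
G(R, K) = K + R
1/((G(F(5), h) - 1*(-27121)) + w(-8)) = 1/(((-213 + 5) - 1*(-27121)) + 138) = 1/((-208 + 27121) + 138) = 1/(26913 + 138) = 1/27051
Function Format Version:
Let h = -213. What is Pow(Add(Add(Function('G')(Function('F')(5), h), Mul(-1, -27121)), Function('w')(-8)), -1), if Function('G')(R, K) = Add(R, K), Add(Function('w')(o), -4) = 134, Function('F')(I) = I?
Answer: Rational(1, 27051) ≈ 3.6967e-5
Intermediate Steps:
Function('w')(o) = 138 (Function('w')(o) = Add(4, 134) = 138)
Function('G')(R, K) = Add(K, R)
Pow(Add(Add(Function('G')(Function('F')(5), h), Mul(-1, -27121)), Function('w')(-8)), -1) = Pow(Add(Add(Add(-213, 5), Mul(-1, -27121)), 138), -1) = Pow(Add(Add(-208, 27121), 138), -1) = Pow(Add(26913, 138), -1) = Pow(27051, -1) = Rational(1, 27051)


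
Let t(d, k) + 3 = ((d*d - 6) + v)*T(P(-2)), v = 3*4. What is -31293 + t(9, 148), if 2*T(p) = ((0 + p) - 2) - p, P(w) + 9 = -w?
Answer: -31383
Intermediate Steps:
P(w) = -9 - w
v = 12
T(p) = -1 (T(p) = (((0 + p) - 2) - p)/2 = ((p - 2) - p)/2 = ((-2 + p) - p)/2 = (½)*(-2) = -1)
t(d, k) = -9 - d² (t(d, k) = -3 + ((d*d - 6) + 12)*(-1) = -3 + ((d² - 6) + 12)*(-1) = -3 + ((-6 + d²) + 12)*(-1) = -3 + (6 + d²)*(-1) = -3 + (-6 - d²) = -9 - d²)
-31293 + t(9, 148) = -31293 + (-9 - 1*9²) = -31293 + (-9 - 1*81) = -31293 + (-9 - 81) = -31293 - 90 = -31383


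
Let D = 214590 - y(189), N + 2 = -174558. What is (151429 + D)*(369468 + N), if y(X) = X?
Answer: 71303193640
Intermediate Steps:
N = -174560 (N = -2 - 174558 = -174560)
D = 214401 (D = 214590 - 1*189 = 214590 - 189 = 214401)
(151429 + D)*(369468 + N) = (151429 + 214401)*(369468 - 174560) = 365830*194908 = 71303193640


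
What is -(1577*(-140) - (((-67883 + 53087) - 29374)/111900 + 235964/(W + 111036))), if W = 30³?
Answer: 28418655112279/128718570 ≈ 2.2078e+5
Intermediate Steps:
W = 27000
-(1577*(-140) - (((-67883 + 53087) - 29374)/111900 + 235964/(W + 111036))) = -(1577*(-140) - (((-67883 + 53087) - 29374)/111900 + 235964/(27000 + 111036))) = -(-220780 - ((-14796 - 29374)*(1/111900) + 235964/138036)) = -(-220780 - (-44170*1/111900 + 235964*(1/138036))) = -(-220780 - (-4417/11190 + 58991/34509)) = -(-220780 - 1*169227679/128718570) = -(-220780 - 169227679/128718570) = -1*(-28418655112279/128718570) = 28418655112279/128718570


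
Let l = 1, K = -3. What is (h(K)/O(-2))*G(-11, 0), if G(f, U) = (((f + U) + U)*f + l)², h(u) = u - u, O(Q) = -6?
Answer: 0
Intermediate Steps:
h(u) = 0
G(f, U) = (1 + f*(f + 2*U))² (G(f, U) = (((f + U) + U)*f + 1)² = (((U + f) + U)*f + 1)² = ((f + 2*U)*f + 1)² = (f*(f + 2*U) + 1)² = (1 + f*(f + 2*U))²)
(h(K)/O(-2))*G(-11, 0) = (0/(-6))*(1 + (-11)² + 2*0*(-11))² = (0*(-⅙))*(1 + 121 + 0)² = 0*122² = 0*14884 = 0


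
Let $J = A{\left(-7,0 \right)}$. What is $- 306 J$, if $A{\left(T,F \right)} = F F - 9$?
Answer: $2754$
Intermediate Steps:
$A{\left(T,F \right)} = -9 + F^{2}$ ($A{\left(T,F \right)} = F^{2} - 9 = -9 + F^{2}$)
$J = -9$ ($J = -9 + 0^{2} = -9 + 0 = -9$)
$- 306 J = \left(-306\right) \left(-9\right) = 2754$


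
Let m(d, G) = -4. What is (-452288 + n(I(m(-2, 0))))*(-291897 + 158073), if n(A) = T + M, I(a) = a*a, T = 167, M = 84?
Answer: 60493399488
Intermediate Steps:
I(a) = a**2
n(A) = 251 (n(A) = 167 + 84 = 251)
(-452288 + n(I(m(-2, 0))))*(-291897 + 158073) = (-452288 + 251)*(-291897 + 158073) = -452037*(-133824) = 60493399488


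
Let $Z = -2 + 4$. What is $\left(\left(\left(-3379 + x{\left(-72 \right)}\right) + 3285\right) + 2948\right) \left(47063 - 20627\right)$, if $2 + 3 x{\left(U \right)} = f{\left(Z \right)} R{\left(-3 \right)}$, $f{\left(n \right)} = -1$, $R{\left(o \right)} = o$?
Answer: $75457156$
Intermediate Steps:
$Z = 2$
$x{\left(U \right)} = \frac{1}{3}$ ($x{\left(U \right)} = - \frac{2}{3} + \frac{\left(-1\right) \left(-3\right)}{3} = - \frac{2}{3} + \frac{1}{3} \cdot 3 = - \frac{2}{3} + 1 = \frac{1}{3}$)
$\left(\left(\left(-3379 + x{\left(-72 \right)}\right) + 3285\right) + 2948\right) \left(47063 - 20627\right) = \left(\left(\left(-3379 + \frac{1}{3}\right) + 3285\right) + 2948\right) \left(47063 - 20627\right) = \left(\left(- \frac{10136}{3} + 3285\right) + 2948\right) 26436 = \left(- \frac{281}{3} + 2948\right) 26436 = \frac{8563}{3} \cdot 26436 = 75457156$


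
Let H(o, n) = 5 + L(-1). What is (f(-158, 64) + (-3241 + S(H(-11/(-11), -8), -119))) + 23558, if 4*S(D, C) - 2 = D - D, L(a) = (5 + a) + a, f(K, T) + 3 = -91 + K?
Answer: 40131/2 ≈ 20066.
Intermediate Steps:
f(K, T) = -94 + K (f(K, T) = -3 + (-91 + K) = -94 + K)
L(a) = 5 + 2*a
H(o, n) = 8 (H(o, n) = 5 + (5 + 2*(-1)) = 5 + (5 - 2) = 5 + 3 = 8)
S(D, C) = 1/2 (S(D, C) = 1/2 + (D - D)/4 = 1/2 + (1/4)*0 = 1/2 + 0 = 1/2)
(f(-158, 64) + (-3241 + S(H(-11/(-11), -8), -119))) + 23558 = ((-94 - 158) + (-3241 + 1/2)) + 23558 = (-252 - 6481/2) + 23558 = -6985/2 + 23558 = 40131/2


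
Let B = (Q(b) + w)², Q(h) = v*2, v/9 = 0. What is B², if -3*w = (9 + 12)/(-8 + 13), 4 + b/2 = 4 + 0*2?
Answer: 2401/625 ≈ 3.8416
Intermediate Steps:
b = 0 (b = -8 + 2*(4 + 0*2) = -8 + 2*(4 + 0) = -8 + 2*4 = -8 + 8 = 0)
v = 0 (v = 9*0 = 0)
w = -7/5 (w = -(9 + 12)/(3*(-8 + 13)) = -7/5 ≈ -1.4000)
Q(h) = 0 (Q(h) = 0*2 = 0)
B = 49/25 (B = (0 - 7/5)² = (-7/5)² = 49/25 ≈ 1.9600)
B² = (49/25)² = 2401/625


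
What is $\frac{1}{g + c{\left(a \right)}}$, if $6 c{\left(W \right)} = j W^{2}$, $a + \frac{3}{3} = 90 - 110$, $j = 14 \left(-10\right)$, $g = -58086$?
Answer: $- \frac{1}{68376} \approx -1.4625 \cdot 10^{-5}$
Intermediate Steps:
$j = -140$
$a = -21$ ($a = -1 + \left(90 - 110\right) = -1 - 20 = -21$)
$c{\left(W \right)} = - \frac{70 W^{2}}{3}$ ($c{\left(W \right)} = \frac{\left(-140\right) W^{2}}{6} = - \frac{70 W^{2}}{3}$)
$\frac{1}{g + c{\left(a \right)}} = \frac{1}{-58086 - \frac{70 \left(-21\right)^{2}}{3}} = \frac{1}{-58086 - 10290} = \frac{1}{-68376} = - \frac{1}{68376}$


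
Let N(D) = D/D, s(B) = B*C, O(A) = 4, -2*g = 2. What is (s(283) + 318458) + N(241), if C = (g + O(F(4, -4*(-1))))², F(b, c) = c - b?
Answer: 321006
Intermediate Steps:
g = -1 (g = -½*2 = -1)
C = 9 (C = (-1 + 4)² = 3² = 9)
s(B) = 9*B (s(B) = B*9 = 9*B)
N(D) = 1
(s(283) + 318458) + N(241) = (9*283 + 318458) + 1 = (2547 + 318458) + 1 = 321005 + 1 = 321006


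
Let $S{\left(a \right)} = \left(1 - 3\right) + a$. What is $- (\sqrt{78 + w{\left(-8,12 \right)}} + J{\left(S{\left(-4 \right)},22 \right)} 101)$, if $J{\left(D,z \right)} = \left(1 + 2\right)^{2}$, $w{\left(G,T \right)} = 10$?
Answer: $-909 - 2 \sqrt{22} \approx -918.38$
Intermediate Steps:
$S{\left(a \right)} = -2 + a$
$J{\left(D,z \right)} = 9$ ($J{\left(D,z \right)} = 3^{2} = 9$)
$- (\sqrt{78 + w{\left(-8,12 \right)}} + J{\left(S{\left(-4 \right)},22 \right)} 101) = - (\sqrt{78 + 10} + 9 \cdot 101) = - (\sqrt{88} + 909) = - (2 \sqrt{22} + 909) = - (909 + 2 \sqrt{22}) = -909 - 2 \sqrt{22}$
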